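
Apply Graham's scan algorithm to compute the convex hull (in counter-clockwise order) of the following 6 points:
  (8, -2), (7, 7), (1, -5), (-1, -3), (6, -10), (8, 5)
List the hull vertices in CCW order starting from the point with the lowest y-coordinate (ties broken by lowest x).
Hull (CCW) = [(6, -10), (8, -2), (8, 5), (7, 7), (-1, -3)]

Graham scan procedure:
  1. Find the pivot p₀ = point with lowest y (tie → lowest x): (6, -10).
  2. Sort the remaining points by polar angle around p₀.
  3. Walk through sorted points, maintaining a stack; pop the top while the last three entries make a non-left turn (cross product ≤ 0).
  4. Final stack is the convex hull in CCW order: (6, -10), (8, -2), (8, 5), (7, 7), (-1, -3).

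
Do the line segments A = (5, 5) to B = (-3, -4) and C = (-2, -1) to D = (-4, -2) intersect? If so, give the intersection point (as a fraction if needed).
No (intersection of containing lines falls outside at least one segment)

Parametrize and solve: t = 1/2, s = -3/2. At least one of these is outside [0, 1], so the segments do not intersect.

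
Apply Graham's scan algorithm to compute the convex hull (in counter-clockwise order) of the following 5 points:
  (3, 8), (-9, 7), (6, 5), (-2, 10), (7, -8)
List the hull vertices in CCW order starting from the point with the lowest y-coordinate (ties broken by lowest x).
Hull (CCW) = [(7, -8), (6, 5), (3, 8), (-2, 10), (-9, 7)]

Graham scan procedure:
  1. Find the pivot p₀ = point with lowest y (tie → lowest x): (7, -8).
  2. Sort the remaining points by polar angle around p₀.
  3. Walk through sorted points, maintaining a stack; pop the top while the last three entries make a non-left turn (cross product ≤ 0).
  4. Final stack is the convex hull in CCW order: (7, -8), (6, 5), (3, 8), (-2, 10), (-9, 7).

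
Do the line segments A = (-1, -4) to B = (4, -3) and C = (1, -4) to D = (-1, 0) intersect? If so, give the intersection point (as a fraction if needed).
Yes; intersection at (9/11, -40/11) (t = 4/11 on AB, s = 1/11 on CD)

Parametrize AB as A + t(B − A) = (-1 + 5 t, -4 + 1 t) and CD as C + s(D − C) = (1 + -2 s, -4 + 4 s). Solve the linear system for (t, s). Determinant = -22 ≠ 0, so a unique intersection of the containing lines exists. Solution: t = 4/11, s = 1/11 — both in [0, 1], so the segments cross. Intersection point: (9/11, -40/11).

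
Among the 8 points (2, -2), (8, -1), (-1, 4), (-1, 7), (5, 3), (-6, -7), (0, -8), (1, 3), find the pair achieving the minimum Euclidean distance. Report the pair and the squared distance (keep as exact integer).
Pair = ((-1, 4), (1, 3)); squared distance = 5

Compute all C(8, 2) = 28 pairwise squared distances (x_i − x_j)² + (y_i − y_j)². The minimum is 5, attained by the pair ((-1, 4), (1, 3)).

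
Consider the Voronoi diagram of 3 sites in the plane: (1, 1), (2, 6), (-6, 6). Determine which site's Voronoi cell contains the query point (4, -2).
Nearest site = (1, 1)

The Voronoi cell of site s contains exactly those query points closer to s than to any other site. Compute squared distances from q = (4, -2) to each site:
  (1 − 4)² + (1 − -2)² = 18
  (2 − 4)² + (6 − -2)² = 68
  (-6 − 4)² + (6 − -2)² = 164
Minimum is attained by (1, 1), so q lies in its Voronoi cell.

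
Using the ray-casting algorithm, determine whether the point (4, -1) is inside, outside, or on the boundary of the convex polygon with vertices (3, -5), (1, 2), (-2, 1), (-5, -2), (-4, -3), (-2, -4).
The point (4, -1) lies strictly outside the polygon

Cast a horizontal ray to the right from the query point and count how many polygon edges it crosses (each edge strictly once or zero times, handled with the usual half-open convention). 
Parity of crossings → even ⇒ outside.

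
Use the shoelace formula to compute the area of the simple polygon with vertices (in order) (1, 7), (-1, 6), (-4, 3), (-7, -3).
Area = 21/2

Shoelace formula: Area = (1/2) |Σ_i (x_i · y_{i+1} − x_{i+1} · y_i)| (indices mod n). Compute each cross term:
  (1)(6) − (-1)(7) = 13
  (-1)(3) − (-4)(6) = 21
  (-4)(-3) − (-7)(3) = 33
  (-7)(7) − (1)(-3) = -46
Sum = 21, so (signed) Area = 21/2 = 21/2, |Area| = 21/2.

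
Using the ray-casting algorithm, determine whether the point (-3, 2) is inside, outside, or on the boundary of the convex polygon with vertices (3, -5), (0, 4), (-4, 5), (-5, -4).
The point (-3, 2) lies strictly inside the polygon

Cast a horizontal ray to the right from the query point and count how many polygon edges it crosses (each edge strictly once or zero times, handled with the usual half-open convention). 
Parity of crossings → odd ⇒ inside.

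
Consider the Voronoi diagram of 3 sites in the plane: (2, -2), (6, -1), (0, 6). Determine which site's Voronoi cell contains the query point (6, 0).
Nearest site = (6, -1)

The Voronoi cell of site s contains exactly those query points closer to s than to any other site. Compute squared distances from q = (6, 0) to each site:
  (6 − 6)² + (-1 − 0)² = 1
  (2 − 6)² + (-2 − 0)² = 20
  (0 − 6)² + (6 − 0)² = 72
Minimum is attained by (6, -1), so q lies in its Voronoi cell.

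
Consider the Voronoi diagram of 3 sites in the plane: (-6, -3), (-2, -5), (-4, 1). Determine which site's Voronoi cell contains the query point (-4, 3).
Nearest site = (-4, 1)

The Voronoi cell of site s contains exactly those query points closer to s than to any other site. Compute squared distances from q = (-4, 3) to each site:
  (-4 − -4)² + (1 − 3)² = 4
  (-6 − -4)² + (-3 − 3)² = 40
  (-2 − -4)² + (-5 − 3)² = 68
Minimum is attained by (-4, 1), so q lies in its Voronoi cell.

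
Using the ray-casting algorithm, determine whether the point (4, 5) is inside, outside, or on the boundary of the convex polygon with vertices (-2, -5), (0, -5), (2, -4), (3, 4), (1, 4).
The point (4, 5) lies strictly outside the polygon

Cast a horizontal ray to the right from the query point and count how many polygon edges it crosses (each edge strictly once or zero times, handled with the usual half-open convention). 
Parity of crossings → even ⇒ outside.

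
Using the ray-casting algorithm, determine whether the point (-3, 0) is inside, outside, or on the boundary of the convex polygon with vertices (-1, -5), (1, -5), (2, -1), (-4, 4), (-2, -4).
The point (-3, 0) lies on the polygon boundary

Boundary check: the query satisfies the collinearity and bounding-box conditions for some polygon edge, so it lies exactly on the boundary.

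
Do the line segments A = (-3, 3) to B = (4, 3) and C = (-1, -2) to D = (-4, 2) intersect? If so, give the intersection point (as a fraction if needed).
No (intersection of containing lines falls outside at least one segment)

Parametrize and solve: t = -1/4, s = 5/4. At least one of these is outside [0, 1], so the segments do not intersect.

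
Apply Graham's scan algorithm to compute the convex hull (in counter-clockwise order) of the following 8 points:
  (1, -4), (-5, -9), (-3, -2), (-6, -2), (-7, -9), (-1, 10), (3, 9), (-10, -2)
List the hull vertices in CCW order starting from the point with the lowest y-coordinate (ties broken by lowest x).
Hull (CCW) = [(-7, -9), (-5, -9), (1, -4), (3, 9), (-1, 10), (-10, -2)]

Graham scan procedure:
  1. Find the pivot p₀ = point with lowest y (tie → lowest x): (-7, -9).
  2. Sort the remaining points by polar angle around p₀.
  3. Walk through sorted points, maintaining a stack; pop the top while the last three entries make a non-left turn (cross product ≤ 0).
  4. Final stack is the convex hull in CCW order: (-7, -9), (-5, -9), (1, -4), (3, 9), (-1, 10), (-10, -2).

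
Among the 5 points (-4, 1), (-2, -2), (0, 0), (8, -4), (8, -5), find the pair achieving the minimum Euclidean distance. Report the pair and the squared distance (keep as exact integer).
Pair = ((8, -4), (8, -5)); squared distance = 1

Compute all C(5, 2) = 10 pairwise squared distances (x_i − x_j)² + (y_i − y_j)². The minimum is 1, attained by the pair ((8, -4), (8, -5)).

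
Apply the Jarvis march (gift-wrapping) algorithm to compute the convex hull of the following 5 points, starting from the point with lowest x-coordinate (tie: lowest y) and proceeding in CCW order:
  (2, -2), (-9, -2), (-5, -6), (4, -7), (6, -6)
Hull (CCW) = [(-9, -2), (-5, -6), (4, -7), (6, -6), (2, -2)]

Jarvis march: at each step, from the current hull vertex p, select the next vertex q as the point such that every other point lies strictly to the left of (or on) the directed line p → q. (Equivalently: for every other point r, the cross product (q − p) × (r − p) ≥ 0.)
Starting point (lowest x, tie lowest y): (-9, -2). Wrap until returning to start. Resulting hull: (-9, -2), (-5, -6), (4, -7), (6, -6), (2, -2).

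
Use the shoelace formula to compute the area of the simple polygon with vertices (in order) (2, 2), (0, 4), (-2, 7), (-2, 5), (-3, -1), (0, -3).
Area = 26

Shoelace formula: Area = (1/2) |Σ_i (x_i · y_{i+1} − x_{i+1} · y_i)| (indices mod n). Compute each cross term:
  (2)(4) − (0)(2) = 8
  (0)(7) − (-2)(4) = 8
  (-2)(5) − (-2)(7) = 4
  (-2)(-1) − (-3)(5) = 17
  (-3)(-3) − (0)(-1) = 9
  (0)(2) − (2)(-3) = 6
Sum = 52, so (signed) Area = 52/2 = 26, |Area| = 26.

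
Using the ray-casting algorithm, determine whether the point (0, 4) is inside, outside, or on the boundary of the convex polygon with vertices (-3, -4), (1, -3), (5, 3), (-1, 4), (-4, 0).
The point (0, 4) lies strictly outside the polygon

Cast a horizontal ray to the right from the query point and count how many polygon edges it crosses (each edge strictly once or zero times, handled with the usual half-open convention). 
Parity of crossings → even ⇒ outside.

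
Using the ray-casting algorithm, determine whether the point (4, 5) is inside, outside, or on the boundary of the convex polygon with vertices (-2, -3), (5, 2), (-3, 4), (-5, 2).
The point (4, 5) lies strictly outside the polygon

Cast a horizontal ray to the right from the query point and count how many polygon edges it crosses (each edge strictly once or zero times, handled with the usual half-open convention). 
Parity of crossings → even ⇒ outside.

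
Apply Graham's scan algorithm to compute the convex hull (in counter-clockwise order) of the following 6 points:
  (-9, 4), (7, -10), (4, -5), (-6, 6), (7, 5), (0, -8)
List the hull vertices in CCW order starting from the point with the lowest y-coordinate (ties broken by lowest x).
Hull (CCW) = [(7, -10), (7, 5), (-6, 6), (-9, 4), (0, -8)]

Graham scan procedure:
  1. Find the pivot p₀ = point with lowest y (tie → lowest x): (7, -10).
  2. Sort the remaining points by polar angle around p₀.
  3. Walk through sorted points, maintaining a stack; pop the top while the last three entries make a non-left turn (cross product ≤ 0).
  4. Final stack is the convex hull in CCW order: (7, -10), (7, 5), (-6, 6), (-9, 4), (0, -8).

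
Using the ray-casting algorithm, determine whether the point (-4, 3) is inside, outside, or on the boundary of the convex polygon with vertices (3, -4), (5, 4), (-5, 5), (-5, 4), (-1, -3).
The point (-4, 3) lies strictly inside the polygon

Cast a horizontal ray to the right from the query point and count how many polygon edges it crosses (each edge strictly once or zero times, handled with the usual half-open convention). 
Parity of crossings → odd ⇒ inside.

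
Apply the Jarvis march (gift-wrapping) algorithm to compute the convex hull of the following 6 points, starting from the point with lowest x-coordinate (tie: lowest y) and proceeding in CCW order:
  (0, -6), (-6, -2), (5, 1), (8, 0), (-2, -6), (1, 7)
Hull (CCW) = [(-6, -2), (-2, -6), (0, -6), (8, 0), (1, 7)]

Jarvis march: at each step, from the current hull vertex p, select the next vertex q as the point such that every other point lies strictly to the left of (or on) the directed line p → q. (Equivalently: for every other point r, the cross product (q − p) × (r − p) ≥ 0.)
Starting point (lowest x, tie lowest y): (-6, -2). Wrap until returning to start. Resulting hull: (-6, -2), (-2, -6), (0, -6), (8, 0), (1, 7).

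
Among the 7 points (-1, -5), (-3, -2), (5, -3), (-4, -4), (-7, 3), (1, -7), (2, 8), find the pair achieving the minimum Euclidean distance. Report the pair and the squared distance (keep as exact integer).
Pair = ((-3, -2), (-4, -4)); squared distance = 5

Compute all C(7, 2) = 21 pairwise squared distances (x_i − x_j)² + (y_i − y_j)². The minimum is 5, attained by the pair ((-3, -2), (-4, -4)).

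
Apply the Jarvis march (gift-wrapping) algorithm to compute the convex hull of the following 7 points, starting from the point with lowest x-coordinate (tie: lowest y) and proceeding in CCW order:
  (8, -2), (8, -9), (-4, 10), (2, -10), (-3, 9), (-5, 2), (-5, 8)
Hull (CCW) = [(-5, 2), (2, -10), (8, -9), (8, -2), (-4, 10), (-5, 8)]

Jarvis march: at each step, from the current hull vertex p, select the next vertex q as the point such that every other point lies strictly to the left of (or on) the directed line p → q. (Equivalently: for every other point r, the cross product (q − p) × (r − p) ≥ 0.)
Starting point (lowest x, tie lowest y): (-5, 2). Wrap until returning to start. Resulting hull: (-5, 2), (2, -10), (8, -9), (8, -2), (-4, 10), (-5, 8).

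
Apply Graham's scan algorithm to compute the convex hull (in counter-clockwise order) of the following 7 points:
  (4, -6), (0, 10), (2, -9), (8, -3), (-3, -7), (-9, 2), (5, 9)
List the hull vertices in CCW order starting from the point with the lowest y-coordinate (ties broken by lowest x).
Hull (CCW) = [(2, -9), (8, -3), (5, 9), (0, 10), (-9, 2), (-3, -7)]

Graham scan procedure:
  1. Find the pivot p₀ = point with lowest y (tie → lowest x): (2, -9).
  2. Sort the remaining points by polar angle around p₀.
  3. Walk through sorted points, maintaining a stack; pop the top while the last three entries make a non-left turn (cross product ≤ 0).
  4. Final stack is the convex hull in CCW order: (2, -9), (8, -3), (5, 9), (0, 10), (-9, 2), (-3, -7).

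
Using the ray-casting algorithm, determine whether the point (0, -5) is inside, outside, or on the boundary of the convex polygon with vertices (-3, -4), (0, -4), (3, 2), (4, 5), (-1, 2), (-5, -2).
The point (0, -5) lies strictly outside the polygon

Cast a horizontal ray to the right from the query point and count how many polygon edges it crosses (each edge strictly once or zero times, handled with the usual half-open convention). 
Parity of crossings → even ⇒ outside.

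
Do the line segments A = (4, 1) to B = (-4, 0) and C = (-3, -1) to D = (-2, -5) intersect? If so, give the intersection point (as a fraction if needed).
No (intersection of containing lines falls outside at least one segment)

Parametrize and solve: t = 10/11, s = -3/11. At least one of these is outside [0, 1], so the segments do not intersect.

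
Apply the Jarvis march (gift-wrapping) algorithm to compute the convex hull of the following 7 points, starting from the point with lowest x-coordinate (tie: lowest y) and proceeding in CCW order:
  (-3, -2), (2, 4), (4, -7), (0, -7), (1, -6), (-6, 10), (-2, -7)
Hull (CCW) = [(-6, 10), (-2, -7), (4, -7), (2, 4)]

Jarvis march: at each step, from the current hull vertex p, select the next vertex q as the point such that every other point lies strictly to the left of (or on) the directed line p → q. (Equivalently: for every other point r, the cross product (q − p) × (r − p) ≥ 0.)
Starting point (lowest x, tie lowest y): (-6, 10). Wrap until returning to start. Resulting hull: (-6, 10), (-2, -7), (4, -7), (2, 4).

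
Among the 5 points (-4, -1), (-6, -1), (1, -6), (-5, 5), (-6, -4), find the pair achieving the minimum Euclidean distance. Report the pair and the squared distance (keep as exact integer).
Pair = ((-4, -1), (-6, -1)); squared distance = 4

Compute all C(5, 2) = 10 pairwise squared distances (x_i − x_j)² + (y_i − y_j)². The minimum is 4, attained by the pair ((-4, -1), (-6, -1)).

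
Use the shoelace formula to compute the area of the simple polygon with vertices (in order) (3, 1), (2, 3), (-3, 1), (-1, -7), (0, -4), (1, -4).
Area = 61/2

Shoelace formula: Area = (1/2) |Σ_i (x_i · y_{i+1} − x_{i+1} · y_i)| (indices mod n). Compute each cross term:
  (3)(3) − (2)(1) = 7
  (2)(1) − (-3)(3) = 11
  (-3)(-7) − (-1)(1) = 22
  (-1)(-4) − (0)(-7) = 4
  (0)(-4) − (1)(-4) = 4
  (1)(1) − (3)(-4) = 13
Sum = 61, so (signed) Area = 61/2 = 61/2, |Area| = 61/2.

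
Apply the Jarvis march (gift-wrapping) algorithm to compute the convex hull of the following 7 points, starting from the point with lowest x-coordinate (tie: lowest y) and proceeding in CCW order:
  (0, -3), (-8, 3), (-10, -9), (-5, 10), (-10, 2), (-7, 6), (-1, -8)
Hull (CCW) = [(-10, -9), (-1, -8), (0, -3), (-5, 10), (-10, 2)]

Jarvis march: at each step, from the current hull vertex p, select the next vertex q as the point such that every other point lies strictly to the left of (or on) the directed line p → q. (Equivalently: for every other point r, the cross product (q − p) × (r − p) ≥ 0.)
Starting point (lowest x, tie lowest y): (-10, -9). Wrap until returning to start. Resulting hull: (-10, -9), (-1, -8), (0, -3), (-5, 10), (-10, 2).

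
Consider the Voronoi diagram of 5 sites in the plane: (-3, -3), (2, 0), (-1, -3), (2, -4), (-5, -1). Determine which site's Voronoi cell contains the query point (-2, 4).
Nearest site = (2, 0)

The Voronoi cell of site s contains exactly those query points closer to s than to any other site. Compute squared distances from q = (-2, 4) to each site:
  (2 − -2)² + (0 − 4)² = 32
  (-5 − -2)² + (-1 − 4)² = 34
  (-3 − -2)² + (-3 − 4)² = 50
  (-1 − -2)² + (-3 − 4)² = 50
  (2 − -2)² + (-4 − 4)² = 80
Minimum is attained by (2, 0), so q lies in its Voronoi cell.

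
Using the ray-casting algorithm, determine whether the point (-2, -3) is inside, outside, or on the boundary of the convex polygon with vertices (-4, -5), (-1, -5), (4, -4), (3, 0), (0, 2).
The point (-2, -3) lies strictly inside the polygon

Cast a horizontal ray to the right from the query point and count how many polygon edges it crosses (each edge strictly once or zero times, handled with the usual half-open convention). 
Parity of crossings → odd ⇒ inside.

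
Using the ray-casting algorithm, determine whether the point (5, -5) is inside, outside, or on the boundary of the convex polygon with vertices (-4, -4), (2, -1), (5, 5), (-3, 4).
The point (5, -5) lies strictly outside the polygon

Cast a horizontal ray to the right from the query point and count how many polygon edges it crosses (each edge strictly once or zero times, handled with the usual half-open convention). 
Parity of crossings → even ⇒ outside.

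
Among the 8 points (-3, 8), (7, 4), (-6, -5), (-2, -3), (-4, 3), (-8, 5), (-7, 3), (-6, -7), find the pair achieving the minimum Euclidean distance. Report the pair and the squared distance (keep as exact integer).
Pair = ((-6, -5), (-6, -7)); squared distance = 4

Compute all C(8, 2) = 28 pairwise squared distances (x_i − x_j)² + (y_i − y_j)². The minimum is 4, attained by the pair ((-6, -5), (-6, -7)).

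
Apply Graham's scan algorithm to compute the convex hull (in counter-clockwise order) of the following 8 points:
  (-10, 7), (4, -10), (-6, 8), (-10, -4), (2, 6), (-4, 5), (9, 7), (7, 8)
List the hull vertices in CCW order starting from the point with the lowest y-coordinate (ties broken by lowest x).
Hull (CCW) = [(4, -10), (9, 7), (7, 8), (-6, 8), (-10, 7), (-10, -4)]

Graham scan procedure:
  1. Find the pivot p₀ = point with lowest y (tie → lowest x): (4, -10).
  2. Sort the remaining points by polar angle around p₀.
  3. Walk through sorted points, maintaining a stack; pop the top while the last three entries make a non-left turn (cross product ≤ 0).
  4. Final stack is the convex hull in CCW order: (4, -10), (9, 7), (7, 8), (-6, 8), (-10, 7), (-10, -4).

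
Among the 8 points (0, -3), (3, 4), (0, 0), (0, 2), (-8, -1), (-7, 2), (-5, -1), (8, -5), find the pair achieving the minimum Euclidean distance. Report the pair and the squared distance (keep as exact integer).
Pair = ((0, 0), (0, 2)); squared distance = 4

Compute all C(8, 2) = 28 pairwise squared distances (x_i − x_j)² + (y_i − y_j)². The minimum is 4, attained by the pair ((0, 0), (0, 2)).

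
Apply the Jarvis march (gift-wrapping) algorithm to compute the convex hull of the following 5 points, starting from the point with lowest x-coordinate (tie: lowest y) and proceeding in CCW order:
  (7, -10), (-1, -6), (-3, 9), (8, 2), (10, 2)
Hull (CCW) = [(-3, 9), (-1, -6), (7, -10), (10, 2)]

Jarvis march: at each step, from the current hull vertex p, select the next vertex q as the point such that every other point lies strictly to the left of (or on) the directed line p → q. (Equivalently: for every other point r, the cross product (q − p) × (r − p) ≥ 0.)
Starting point (lowest x, tie lowest y): (-3, 9). Wrap until returning to start. Resulting hull: (-3, 9), (-1, -6), (7, -10), (10, 2).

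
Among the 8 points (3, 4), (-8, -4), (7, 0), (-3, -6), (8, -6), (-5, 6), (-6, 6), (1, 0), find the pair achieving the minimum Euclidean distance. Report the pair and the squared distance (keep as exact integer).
Pair = ((-5, 6), (-6, 6)); squared distance = 1

Compute all C(8, 2) = 28 pairwise squared distances (x_i − x_j)² + (y_i − y_j)². The minimum is 1, attained by the pair ((-5, 6), (-6, 6)).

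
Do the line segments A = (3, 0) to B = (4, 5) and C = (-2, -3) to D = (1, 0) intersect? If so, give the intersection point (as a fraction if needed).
No (intersection of containing lines falls outside at least one segment)

Parametrize and solve: t = 1/2, s = 11/6. At least one of these is outside [0, 1], so the segments do not intersect.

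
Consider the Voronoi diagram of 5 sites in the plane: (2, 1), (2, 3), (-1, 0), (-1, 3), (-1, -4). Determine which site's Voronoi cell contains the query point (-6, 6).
Nearest site = (-1, 3)

The Voronoi cell of site s contains exactly those query points closer to s than to any other site. Compute squared distances from q = (-6, 6) to each site:
  (-1 − -6)² + (3 − 6)² = 34
  (-1 − -6)² + (0 − 6)² = 61
  (2 − -6)² + (3 − 6)² = 73
  (2 − -6)² + (1 − 6)² = 89
  (-1 − -6)² + (-4 − 6)² = 125
Minimum is attained by (-1, 3), so q lies in its Voronoi cell.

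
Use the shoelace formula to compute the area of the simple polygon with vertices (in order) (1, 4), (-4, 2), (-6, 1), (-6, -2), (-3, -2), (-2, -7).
Area = 33

Shoelace formula: Area = (1/2) |Σ_i (x_i · y_{i+1} − x_{i+1} · y_i)| (indices mod n). Compute each cross term:
  (1)(2) − (-4)(4) = 18
  (-4)(1) − (-6)(2) = 8
  (-6)(-2) − (-6)(1) = 18
  (-6)(-2) − (-3)(-2) = 6
  (-3)(-7) − (-2)(-2) = 17
  (-2)(4) − (1)(-7) = -1
Sum = 66, so (signed) Area = 66/2 = 33, |Area| = 33.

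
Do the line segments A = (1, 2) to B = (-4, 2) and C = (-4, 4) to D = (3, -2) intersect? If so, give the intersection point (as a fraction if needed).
Yes; intersection at (-5/3, 2) (t = 8/15 on AB, s = 1/3 on CD)

Parametrize AB as A + t(B − A) = (1 + -5 t, 2 + 0 t) and CD as C + s(D − C) = (-4 + 7 s, 4 + -6 s). Solve the linear system for (t, s). Determinant = -30 ≠ 0, so a unique intersection of the containing lines exists. Solution: t = 8/15, s = 1/3 — both in [0, 1], so the segments cross. Intersection point: (-5/3, 2).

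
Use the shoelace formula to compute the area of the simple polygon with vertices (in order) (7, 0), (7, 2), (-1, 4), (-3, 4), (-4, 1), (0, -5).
Area = 60

Shoelace formula: Area = (1/2) |Σ_i (x_i · y_{i+1} − x_{i+1} · y_i)| (indices mod n). Compute each cross term:
  (7)(2) − (7)(0) = 14
  (7)(4) − (-1)(2) = 30
  (-1)(4) − (-3)(4) = 8
  (-3)(1) − (-4)(4) = 13
  (-4)(-5) − (0)(1) = 20
  (0)(0) − (7)(-5) = 35
Sum = 120, so (signed) Area = 120/2 = 60, |Area| = 60.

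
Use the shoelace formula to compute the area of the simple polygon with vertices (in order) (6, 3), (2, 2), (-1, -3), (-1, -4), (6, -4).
Area = 73/2

Shoelace formula: Area = (1/2) |Σ_i (x_i · y_{i+1} − x_{i+1} · y_i)| (indices mod n). Compute each cross term:
  (6)(2) − (2)(3) = 6
  (2)(-3) − (-1)(2) = -4
  (-1)(-4) − (-1)(-3) = 1
  (-1)(-4) − (6)(-4) = 28
  (6)(3) − (6)(-4) = 42
Sum = 73, so (signed) Area = 73/2 = 73/2, |Area| = 73/2.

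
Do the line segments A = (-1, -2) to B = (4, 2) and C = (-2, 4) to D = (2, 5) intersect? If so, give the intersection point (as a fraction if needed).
No (intersection of containing lines falls outside at least one segment)

Parametrize and solve: t = 25/11, s = 34/11. At least one of these is outside [0, 1], so the segments do not intersect.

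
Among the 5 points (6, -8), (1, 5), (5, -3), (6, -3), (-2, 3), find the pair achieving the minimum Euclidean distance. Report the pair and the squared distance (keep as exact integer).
Pair = ((5, -3), (6, -3)); squared distance = 1

Compute all C(5, 2) = 10 pairwise squared distances (x_i − x_j)² + (y_i − y_j)². The minimum is 1, attained by the pair ((5, -3), (6, -3)).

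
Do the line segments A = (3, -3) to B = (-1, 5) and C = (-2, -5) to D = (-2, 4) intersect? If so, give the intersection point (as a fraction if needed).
No (intersection of containing lines falls outside at least one segment)

Parametrize and solve: t = 5/4, s = 4/3. At least one of these is outside [0, 1], so the segments do not intersect.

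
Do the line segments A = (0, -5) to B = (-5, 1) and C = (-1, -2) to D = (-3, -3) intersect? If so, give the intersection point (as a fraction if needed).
Yes; intersection at (-35/17, -43/17) (t = 7/17 on AB, s = 9/17 on CD)

Parametrize AB as A + t(B − A) = (0 + -5 t, -5 + 6 t) and CD as C + s(D − C) = (-1 + -2 s, -2 + -1 s). Solve the linear system for (t, s). Determinant = -17 ≠ 0, so a unique intersection of the containing lines exists. Solution: t = 7/17, s = 9/17 — both in [0, 1], so the segments cross. Intersection point: (-35/17, -43/17).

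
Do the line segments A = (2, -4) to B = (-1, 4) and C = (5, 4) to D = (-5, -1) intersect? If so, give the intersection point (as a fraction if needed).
Yes; intersection at (-1/19, 28/19) (t = 13/19 on AB, s = 48/95 on CD)

Parametrize AB as A + t(B − A) = (2 + -3 t, -4 + 8 t) and CD as C + s(D − C) = (5 + -10 s, 4 + -5 s). Solve the linear system for (t, s). Determinant = -95 ≠ 0, so a unique intersection of the containing lines exists. Solution: t = 13/19, s = 48/95 — both in [0, 1], so the segments cross. Intersection point: (-1/19, 28/19).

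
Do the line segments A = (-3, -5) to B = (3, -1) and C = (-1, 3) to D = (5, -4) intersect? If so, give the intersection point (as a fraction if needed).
Yes; intersection at (29/11, -41/33) (t = 31/33 on AB, s = 20/33 on CD)

Parametrize AB as A + t(B − A) = (-3 + 6 t, -5 + 4 t) and CD as C + s(D − C) = (-1 + 6 s, 3 + -7 s). Solve the linear system for (t, s). Determinant = 66 ≠ 0, so a unique intersection of the containing lines exists. Solution: t = 31/33, s = 20/33 — both in [0, 1], so the segments cross. Intersection point: (29/11, -41/33).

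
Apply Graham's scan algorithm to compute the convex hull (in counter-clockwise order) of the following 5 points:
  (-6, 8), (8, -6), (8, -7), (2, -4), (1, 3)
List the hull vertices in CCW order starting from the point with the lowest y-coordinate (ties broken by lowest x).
Hull (CCW) = [(8, -7), (8, -6), (1, 3), (-6, 8), (2, -4)]

Graham scan procedure:
  1. Find the pivot p₀ = point with lowest y (tie → lowest x): (8, -7).
  2. Sort the remaining points by polar angle around p₀.
  3. Walk through sorted points, maintaining a stack; pop the top while the last three entries make a non-left turn (cross product ≤ 0).
  4. Final stack is the convex hull in CCW order: (8, -7), (8, -6), (1, 3), (-6, 8), (2, -4).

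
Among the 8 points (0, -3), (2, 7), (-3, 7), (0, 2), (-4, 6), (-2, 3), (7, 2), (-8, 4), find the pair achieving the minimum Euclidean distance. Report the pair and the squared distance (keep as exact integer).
Pair = ((-3, 7), (-4, 6)); squared distance = 2

Compute all C(8, 2) = 28 pairwise squared distances (x_i − x_j)² + (y_i − y_j)². The minimum is 2, attained by the pair ((-3, 7), (-4, 6)).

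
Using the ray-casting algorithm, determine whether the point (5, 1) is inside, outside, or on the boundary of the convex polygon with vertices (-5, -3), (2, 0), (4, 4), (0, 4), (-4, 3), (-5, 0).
The point (5, 1) lies strictly outside the polygon

Cast a horizontal ray to the right from the query point and count how many polygon edges it crosses (each edge strictly once or zero times, handled with the usual half-open convention). 
Parity of crossings → even ⇒ outside.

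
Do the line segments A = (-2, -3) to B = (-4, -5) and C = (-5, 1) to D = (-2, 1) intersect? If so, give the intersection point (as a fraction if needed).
No (intersection of containing lines falls outside at least one segment)

Parametrize and solve: t = -2, s = 7/3. At least one of these is outside [0, 1], so the segments do not intersect.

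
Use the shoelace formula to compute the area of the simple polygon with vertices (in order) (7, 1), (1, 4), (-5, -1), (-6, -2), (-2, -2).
Area = 35

Shoelace formula: Area = (1/2) |Σ_i (x_i · y_{i+1} − x_{i+1} · y_i)| (indices mod n). Compute each cross term:
  (7)(4) − (1)(1) = 27
  (1)(-1) − (-5)(4) = 19
  (-5)(-2) − (-6)(-1) = 4
  (-6)(-2) − (-2)(-2) = 8
  (-2)(1) − (7)(-2) = 12
Sum = 70, so (signed) Area = 70/2 = 35, |Area| = 35.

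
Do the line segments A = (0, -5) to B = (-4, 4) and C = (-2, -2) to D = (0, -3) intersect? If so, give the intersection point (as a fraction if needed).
Yes; intersection at (-8/7, -17/7) (t = 2/7 on AB, s = 3/7 on CD)

Parametrize AB as A + t(B − A) = (0 + -4 t, -5 + 9 t) and CD as C + s(D − C) = (-2 + 2 s, -2 + -1 s). Solve the linear system for (t, s). Determinant = 14 ≠ 0, so a unique intersection of the containing lines exists. Solution: t = 2/7, s = 3/7 — both in [0, 1], so the segments cross. Intersection point: (-8/7, -17/7).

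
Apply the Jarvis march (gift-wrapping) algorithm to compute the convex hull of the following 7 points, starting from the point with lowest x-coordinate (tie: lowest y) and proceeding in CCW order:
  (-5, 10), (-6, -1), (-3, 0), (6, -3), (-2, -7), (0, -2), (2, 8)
Hull (CCW) = [(-6, -1), (-2, -7), (6, -3), (2, 8), (-5, 10)]

Jarvis march: at each step, from the current hull vertex p, select the next vertex q as the point such that every other point lies strictly to the left of (or on) the directed line p → q. (Equivalently: for every other point r, the cross product (q − p) × (r − p) ≥ 0.)
Starting point (lowest x, tie lowest y): (-6, -1). Wrap until returning to start. Resulting hull: (-6, -1), (-2, -7), (6, -3), (2, 8), (-5, 10).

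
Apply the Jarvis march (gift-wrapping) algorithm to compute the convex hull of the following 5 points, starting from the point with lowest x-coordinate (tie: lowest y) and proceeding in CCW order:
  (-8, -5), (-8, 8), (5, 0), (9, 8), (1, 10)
Hull (CCW) = [(-8, -5), (5, 0), (9, 8), (1, 10), (-8, 8)]

Jarvis march: at each step, from the current hull vertex p, select the next vertex q as the point such that every other point lies strictly to the left of (or on) the directed line p → q. (Equivalently: for every other point r, the cross product (q − p) × (r − p) ≥ 0.)
Starting point (lowest x, tie lowest y): (-8, -5). Wrap until returning to start. Resulting hull: (-8, -5), (5, 0), (9, 8), (1, 10), (-8, 8).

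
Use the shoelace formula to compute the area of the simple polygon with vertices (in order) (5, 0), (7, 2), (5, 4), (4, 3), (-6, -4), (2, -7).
Area = 57

Shoelace formula: Area = (1/2) |Σ_i (x_i · y_{i+1} − x_{i+1} · y_i)| (indices mod n). Compute each cross term:
  (5)(2) − (7)(0) = 10
  (7)(4) − (5)(2) = 18
  (5)(3) − (4)(4) = -1
  (4)(-4) − (-6)(3) = 2
  (-6)(-7) − (2)(-4) = 50
  (2)(0) − (5)(-7) = 35
Sum = 114, so (signed) Area = 114/2 = 57, |Area| = 57.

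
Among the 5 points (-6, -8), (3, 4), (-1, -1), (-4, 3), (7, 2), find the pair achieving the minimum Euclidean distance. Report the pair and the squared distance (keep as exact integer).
Pair = ((3, 4), (7, 2)); squared distance = 20

Compute all C(5, 2) = 10 pairwise squared distances (x_i − x_j)² + (y_i − y_j)². The minimum is 20, attained by the pair ((3, 4), (7, 2)).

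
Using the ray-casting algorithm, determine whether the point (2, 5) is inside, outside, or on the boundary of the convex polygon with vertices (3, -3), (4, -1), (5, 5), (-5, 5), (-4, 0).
The point (2, 5) lies on the polygon boundary

Boundary check: the query satisfies the collinearity and bounding-box conditions for some polygon edge, so it lies exactly on the boundary.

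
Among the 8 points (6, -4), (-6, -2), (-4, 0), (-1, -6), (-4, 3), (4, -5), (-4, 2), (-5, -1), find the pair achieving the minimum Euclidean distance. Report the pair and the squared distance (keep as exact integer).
Pair = ((-4, 3), (-4, 2)); squared distance = 1

Compute all C(8, 2) = 28 pairwise squared distances (x_i − x_j)² + (y_i − y_j)². The minimum is 1, attained by the pair ((-4, 3), (-4, 2)).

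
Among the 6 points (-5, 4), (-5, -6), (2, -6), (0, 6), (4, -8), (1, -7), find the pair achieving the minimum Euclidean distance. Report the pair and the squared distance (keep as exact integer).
Pair = ((2, -6), (1, -7)); squared distance = 2

Compute all C(6, 2) = 15 pairwise squared distances (x_i − x_j)² + (y_i − y_j)². The minimum is 2, attained by the pair ((2, -6), (1, -7)).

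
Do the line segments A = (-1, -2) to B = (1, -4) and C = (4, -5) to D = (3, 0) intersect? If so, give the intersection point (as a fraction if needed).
No (intersection of containing lines falls outside at least one segment)

Parametrize and solve: t = 11/4, s = -1/2. At least one of these is outside [0, 1], so the segments do not intersect.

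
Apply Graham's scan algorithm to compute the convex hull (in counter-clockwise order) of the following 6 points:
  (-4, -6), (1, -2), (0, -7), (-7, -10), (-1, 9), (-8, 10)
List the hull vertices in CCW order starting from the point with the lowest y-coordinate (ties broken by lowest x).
Hull (CCW) = [(-7, -10), (0, -7), (1, -2), (-1, 9), (-8, 10)]

Graham scan procedure:
  1. Find the pivot p₀ = point with lowest y (tie → lowest x): (-7, -10).
  2. Sort the remaining points by polar angle around p₀.
  3. Walk through sorted points, maintaining a stack; pop the top while the last three entries make a non-left turn (cross product ≤ 0).
  4. Final stack is the convex hull in CCW order: (-7, -10), (0, -7), (1, -2), (-1, 9), (-8, 10).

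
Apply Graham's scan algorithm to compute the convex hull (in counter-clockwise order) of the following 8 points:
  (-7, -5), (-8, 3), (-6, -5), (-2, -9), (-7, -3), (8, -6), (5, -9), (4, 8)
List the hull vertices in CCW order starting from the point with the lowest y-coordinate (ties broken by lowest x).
Hull (CCW) = [(-2, -9), (5, -9), (8, -6), (4, 8), (-8, 3), (-7, -5)]

Graham scan procedure:
  1. Find the pivot p₀ = point with lowest y (tie → lowest x): (-2, -9).
  2. Sort the remaining points by polar angle around p₀.
  3. Walk through sorted points, maintaining a stack; pop the top while the last three entries make a non-left turn (cross product ≤ 0).
  4. Final stack is the convex hull in CCW order: (-2, -9), (5, -9), (8, -6), (4, 8), (-8, 3), (-7, -5).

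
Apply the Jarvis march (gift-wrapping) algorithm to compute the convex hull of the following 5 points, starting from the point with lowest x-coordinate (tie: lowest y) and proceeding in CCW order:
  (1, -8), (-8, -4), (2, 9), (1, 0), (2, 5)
Hull (CCW) = [(-8, -4), (1, -8), (2, 5), (2, 9)]

Jarvis march: at each step, from the current hull vertex p, select the next vertex q as the point such that every other point lies strictly to the left of (or on) the directed line p → q. (Equivalently: for every other point r, the cross product (q − p) × (r − p) ≥ 0.)
Starting point (lowest x, tie lowest y): (-8, -4). Wrap until returning to start. Resulting hull: (-8, -4), (1, -8), (2, 5), (2, 9).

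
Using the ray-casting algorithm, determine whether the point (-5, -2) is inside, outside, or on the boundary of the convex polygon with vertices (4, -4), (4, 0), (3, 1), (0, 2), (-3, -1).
The point (-5, -2) lies strictly outside the polygon

Cast a horizontal ray to the right from the query point and count how many polygon edges it crosses (each edge strictly once or zero times, handled with the usual half-open convention). 
Parity of crossings → even ⇒ outside.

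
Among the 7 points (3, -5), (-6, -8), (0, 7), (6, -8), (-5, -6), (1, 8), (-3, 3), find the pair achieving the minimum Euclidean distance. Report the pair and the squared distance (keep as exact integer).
Pair = ((0, 7), (1, 8)); squared distance = 2

Compute all C(7, 2) = 21 pairwise squared distances (x_i − x_j)² + (y_i − y_j)². The minimum is 2, attained by the pair ((0, 7), (1, 8)).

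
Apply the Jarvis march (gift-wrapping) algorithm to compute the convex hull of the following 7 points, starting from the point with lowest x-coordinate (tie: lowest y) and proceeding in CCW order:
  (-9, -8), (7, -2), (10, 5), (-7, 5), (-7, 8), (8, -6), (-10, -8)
Hull (CCW) = [(-10, -8), (-9, -8), (8, -6), (10, 5), (-7, 8)]

Jarvis march: at each step, from the current hull vertex p, select the next vertex q as the point such that every other point lies strictly to the left of (or on) the directed line p → q. (Equivalently: for every other point r, the cross product (q − p) × (r − p) ≥ 0.)
Starting point (lowest x, tie lowest y): (-10, -8). Wrap until returning to start. Resulting hull: (-10, -8), (-9, -8), (8, -6), (10, 5), (-7, 8).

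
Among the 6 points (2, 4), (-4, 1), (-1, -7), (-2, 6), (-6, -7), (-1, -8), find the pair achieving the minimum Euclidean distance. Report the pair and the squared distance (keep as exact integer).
Pair = ((-1, -7), (-1, -8)); squared distance = 1

Compute all C(6, 2) = 15 pairwise squared distances (x_i − x_j)² + (y_i − y_j)². The minimum is 1, attained by the pair ((-1, -7), (-1, -8)).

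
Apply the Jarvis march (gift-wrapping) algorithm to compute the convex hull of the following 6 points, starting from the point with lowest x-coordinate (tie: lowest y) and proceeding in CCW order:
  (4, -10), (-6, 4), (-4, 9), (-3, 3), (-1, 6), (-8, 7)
Hull (CCW) = [(-8, 7), (-6, 4), (4, -10), (-1, 6), (-4, 9)]

Jarvis march: at each step, from the current hull vertex p, select the next vertex q as the point such that every other point lies strictly to the left of (or on) the directed line p → q. (Equivalently: for every other point r, the cross product (q − p) × (r − p) ≥ 0.)
Starting point (lowest x, tie lowest y): (-8, 7). Wrap until returning to start. Resulting hull: (-8, 7), (-6, 4), (4, -10), (-1, 6), (-4, 9).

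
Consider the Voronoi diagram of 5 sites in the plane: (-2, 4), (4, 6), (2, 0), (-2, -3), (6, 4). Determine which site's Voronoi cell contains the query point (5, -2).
Nearest site = (2, 0)

The Voronoi cell of site s contains exactly those query points closer to s than to any other site. Compute squared distances from q = (5, -2) to each site:
  (2 − 5)² + (0 − -2)² = 13
  (6 − 5)² + (4 − -2)² = 37
  (-2 − 5)² + (-3 − -2)² = 50
  (4 − 5)² + (6 − -2)² = 65
  (-2 − 5)² + (4 − -2)² = 85
Minimum is attained by (2, 0), so q lies in its Voronoi cell.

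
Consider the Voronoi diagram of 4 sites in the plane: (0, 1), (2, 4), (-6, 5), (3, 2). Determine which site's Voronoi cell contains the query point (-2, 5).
Nearest site = (-6, 5)

The Voronoi cell of site s contains exactly those query points closer to s than to any other site. Compute squared distances from q = (-2, 5) to each site:
  (-6 − -2)² + (5 − 5)² = 16
  (2 − -2)² + (4 − 5)² = 17
  (0 − -2)² + (1 − 5)² = 20
  (3 − -2)² + (2 − 5)² = 34
Minimum is attained by (-6, 5), so q lies in its Voronoi cell.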